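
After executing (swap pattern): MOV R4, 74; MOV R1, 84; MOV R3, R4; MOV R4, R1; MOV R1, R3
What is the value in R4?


Register state trace (swap pattern):
  MOV R4, 74  → R4 = 74
  MOV R1, 84  → R1 = 84
  MOV R3, R4  → R3 = 74  (save R4)
  MOV R4, R1  → R4 = 84  (R4 gets R1's value)
  MOV R1, R3  → R1 = 74  (R1 gets saved value)
Final: R4 = 84

84


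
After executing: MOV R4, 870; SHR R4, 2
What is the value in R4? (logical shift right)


Register state trace:
  MOV R4, 870  → R4 = 870
  SHR R4, 2  → R4 = 870 >> 2 = 870 // 2^2 = 217
Final: R4 = 217

217


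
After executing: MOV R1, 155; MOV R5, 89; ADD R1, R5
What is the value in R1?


Register state trace:
  MOV R1, 155  → R1 = 155
  MOV R5, 89  → R5 = 89
  ADD R1, R5  → R1 = 155 + 89 = 244
Final: R1 = 244

244


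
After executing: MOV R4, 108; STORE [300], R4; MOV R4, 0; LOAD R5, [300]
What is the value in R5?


Register and memory trace:
  MOV R4, 108  → R4 = 108
  STORE [300], R4  → mem[300] = 108
  MOV R4, 0  → R4 = 0
  LOAD R5, [300]  → R5 = mem[300] = 108
Final: R5 = 108

108


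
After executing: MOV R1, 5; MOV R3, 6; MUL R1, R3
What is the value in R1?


Register state trace:
  MOV R1, 5  → R1 = 5
  MOV R3, 6  → R3 = 6
  MUL R1, R3  → R1 = 5 * 6 = 30
Final: R1 = 30

30


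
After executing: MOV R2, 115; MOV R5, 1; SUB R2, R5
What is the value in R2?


Register state trace:
  MOV R2, 115  → R2 = 115
  MOV R5, 1  → R5 = 1
  SUB R2, R5  → R2 = 115 - 1 = 114
Final: R2 = 114

114


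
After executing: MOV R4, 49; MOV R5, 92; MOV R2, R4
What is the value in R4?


Register state trace:
  MOV R4, 49  → R4 = 49
  MOV R5, 92  → R5 = 92
  MOV R2, R4  → R2 = 49
Final: R4 = 49

49


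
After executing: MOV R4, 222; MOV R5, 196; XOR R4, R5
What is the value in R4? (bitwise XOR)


Register state trace:
  MOV R4, 222  → R4 = 222 (0b11011110)
  MOV R5, 196  → R5 = 196 (0b11000100)
  XOR R4, R5  → R4 = 222 XOR 196 = 26 (0b00011010)
Final: R4 = 26

26


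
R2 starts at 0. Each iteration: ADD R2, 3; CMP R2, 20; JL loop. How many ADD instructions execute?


Loop trace (R2 starts at 0, target 20, step 3):
  ADD #1: R2 = 0 + 3 = 3  → 3 < 20, loop
  ADD #2: R2 = 3 + 3 = 6  → 6 < 20, loop
  ADD #3: R2 = 6 + 3 = 9  → 9 < 20, loop
  ADD #4: R2 = 9 + 3 = 12  → 12 < 20, loop
  ADD #5: R2 = 12 + 3 = 15  → 15 < 20, loop
  ADD #6: R2 = 15 + 3 = 18  → 18 < 20, loop
  ADD #7: R2 = 18 + 3 = 21  → 21 >= 20, exit
Total ADD instructions: 7

7


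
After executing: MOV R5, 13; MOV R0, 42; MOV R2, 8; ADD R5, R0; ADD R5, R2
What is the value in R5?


Register state trace:
  MOV R5, 13  → R5 = 13
  MOV R0, 42  → R0 = 42
  MOV R2, 8  → R2 = 8
  ADD R5, R0  → R5 = 13 + 42 = 55
  ADD R5, R2  → R5 = 55 + 8 = 63
Final: R5 = 63

63


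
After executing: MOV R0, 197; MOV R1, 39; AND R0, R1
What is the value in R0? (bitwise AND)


Register state trace:
  MOV R0, 197  → R0 = 197 (0b11000101)
  MOV R1, 39  → R1 = 39 (0b00100111)
  AND R0, R1  → R0 = 197 AND 39 = 5 (0b00000101)
Final: R0 = 5

5


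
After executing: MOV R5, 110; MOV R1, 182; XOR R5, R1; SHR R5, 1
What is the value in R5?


Register state trace:
  MOV R5, 110  → R5 = 110 (0b01101110)
  MOV R1, 182  → R1 = 182 (0b10110110)
  XOR R5, R1  → R5 = 110 XOR 182 = 216 (0b11011000)
  SHR R5, 1  → R5 = 216 >> 1 = 108
Final: R5 = 108

108


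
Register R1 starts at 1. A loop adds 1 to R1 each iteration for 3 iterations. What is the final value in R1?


Starting value: R1 = 1
  Iter 1: R1 = 1 + 1 = 2
  Iter 2: R1 = 2 + 1 = 3
  Iter 3: R1 = 3 + 1 = 4
Final: R1 = 4

4


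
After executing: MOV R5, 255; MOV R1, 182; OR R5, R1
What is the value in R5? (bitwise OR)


Register state trace:
  MOV R5, 255  → R5 = 255 (0b11111111)
  MOV R1, 182  → R1 = 182 (0b10110110)
  OR R5, R1   → R5 = 255 OR 182 = 255 (0b11111111)
Final: R5 = 255

255


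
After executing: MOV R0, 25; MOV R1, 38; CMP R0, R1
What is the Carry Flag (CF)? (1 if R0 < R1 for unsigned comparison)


Register state trace:
  MOV R0, 25  → R0 = 25
  MOV R1, 38  → R1 = 38
  CMP R0, R1  → unsigned 25 - 38: borrow occurs
  25 < 38, so CF = 1
CF = 1

1


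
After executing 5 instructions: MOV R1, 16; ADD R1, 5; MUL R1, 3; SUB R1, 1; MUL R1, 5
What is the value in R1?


Register state trace:
  MOV R1, 16  → R1 = 16
  ADD R1, 5  → R1 = 16 + 5 = 21
  MUL R1, 3  → R1 = 21 * 3 = 63
  SUB R1, 1  → R1 = 63 - 1 = 62
  MUL R1, 5  → R1 = 62 * 5 = 310
Final: R1 = 310

310


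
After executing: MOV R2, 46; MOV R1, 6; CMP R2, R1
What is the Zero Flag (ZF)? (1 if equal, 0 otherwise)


Register state trace:
  MOV R2, 46  → R2 = 46
  MOV R1, 6  → R1 = 6
  CMP R2, R1  → computes 46 - 6 = 40
  Result is nonzero, so values are not equal
ZF = 0

0


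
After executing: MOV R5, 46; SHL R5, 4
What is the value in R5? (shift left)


Register state trace:
  MOV R5, 46  → R5 = 46
  SHL R5, 4  → R5 = 46 << 4 = 46 * 2^4 = 736
Final: R5 = 736

736


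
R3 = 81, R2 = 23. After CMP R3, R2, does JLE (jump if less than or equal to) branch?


Trace:
  R3 = 81, R2 = 23
  CMP R3, R2  → compares 81 vs 23
  JLE checks: is 81 less than or equal to 23?
  81 > 23, so condition is false
Branch taken: No

No


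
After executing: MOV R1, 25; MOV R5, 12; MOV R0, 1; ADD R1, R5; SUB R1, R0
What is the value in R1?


Register state trace:
  MOV R1, 25  → R1 = 25
  MOV R5, 12  → R5 = 12
  MOV R0, 1  → R0 = 1
  ADD R1, R5  → R1 = 25 + 12 = 37
  SUB R1, R0  → R1 = 37 - 1 = 36
Final: R1 = 36

36


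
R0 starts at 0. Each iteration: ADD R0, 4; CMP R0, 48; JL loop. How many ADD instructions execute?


Loop trace (R0 starts at 0, target 48, step 4):
  ADD #1: R0 = 0 + 4 = 4  → 4 < 48, loop
  ADD #2: R0 = 4 + 4 = 8  → 8 < 48, loop
  ADD #3: R0 = 8 + 4 = 12  → 12 < 48, loop
  ADD #4: R0 = 12 + 4 = 16  → 16 < 48, loop
  ADD #5: R0 = 16 + 4 = 20  → 20 < 48, loop
  ADD #6: R0 = 20 + 4 = 24  → 24 < 48, loop
  ADD #7: R0 = 24 + 4 = 28  → 28 < 48, loop
  ADD #8: R0 = 28 + 4 = 32  → 32 < 48, loop
  ADD #9: R0 = 32 + 4 = 36  → 36 < 48, loop
  ADD #10: R0 = 36 + 4 = 40  → 40 < 48, loop
  ADD #11: R0 = 40 + 4 = 44  → 44 < 48, loop
  ADD #12: R0 = 44 + 4 = 48  → 48 >= 48, exit
Total ADD instructions: 12

12


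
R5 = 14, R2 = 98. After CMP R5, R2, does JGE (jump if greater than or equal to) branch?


Trace:
  R5 = 14, R2 = 98
  CMP R5, R2  → compares 14 vs 98
  JGE checks: is 14 greater than or equal to 98?
  14 < 98, so condition is false
Branch taken: No

No


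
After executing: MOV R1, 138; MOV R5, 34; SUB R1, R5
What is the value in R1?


Register state trace:
  MOV R1, 138  → R1 = 138
  MOV R5, 34  → R5 = 34
  SUB R1, R5  → R1 = 138 - 34 = 104
Final: R1 = 104

104


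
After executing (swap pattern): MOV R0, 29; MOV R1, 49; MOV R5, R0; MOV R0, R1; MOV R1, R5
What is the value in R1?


Register state trace (swap pattern):
  MOV R0, 29  → R0 = 29
  MOV R1, 49  → R1 = 49
  MOV R5, R0  → R5 = 29  (save R0)
  MOV R0, R1  → R0 = 49  (R0 gets R1's value)
  MOV R1, R5  → R1 = 29  (R1 gets saved value)
Final: R1 = 29

29


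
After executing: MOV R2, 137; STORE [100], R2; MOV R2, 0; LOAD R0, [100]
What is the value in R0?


Register and memory trace:
  MOV R2, 137  → R2 = 137
  STORE [100], R2  → mem[100] = 137
  MOV R2, 0  → R2 = 0
  LOAD R0, [100]  → R0 = mem[100] = 137
Final: R0 = 137

137


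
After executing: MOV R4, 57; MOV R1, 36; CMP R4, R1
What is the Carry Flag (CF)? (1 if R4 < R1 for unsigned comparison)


Register state trace:
  MOV R4, 57  → R4 = 57
  MOV R1, 36  → R1 = 36
  CMP R4, R1  → unsigned 57 - 36: no borrow
  57 >= 36, so CF = 0
CF = 0

0


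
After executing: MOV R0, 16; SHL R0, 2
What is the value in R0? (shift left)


Register state trace:
  MOV R0, 16  → R0 = 16
  SHL R0, 2  → R0 = 16 << 2 = 16 * 2^2 = 64
Final: R0 = 64

64


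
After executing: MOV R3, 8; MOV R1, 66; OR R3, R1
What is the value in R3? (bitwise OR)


Register state trace:
  MOV R3, 8  → R3 = 8 (0b00001000)
  MOV R1, 66  → R1 = 66 (0b01000010)
  OR R3, R1   → R3 = 8 OR 66 = 74 (0b01001010)
Final: R3 = 74

74


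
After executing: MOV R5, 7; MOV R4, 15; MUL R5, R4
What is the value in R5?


Register state trace:
  MOV R5, 7  → R5 = 7
  MOV R4, 15  → R4 = 15
  MUL R5, R4  → R5 = 7 * 15 = 105
Final: R5 = 105

105


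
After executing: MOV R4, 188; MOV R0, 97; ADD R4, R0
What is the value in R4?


Register state trace:
  MOV R4, 188  → R4 = 188
  MOV R0, 97  → R0 = 97
  ADD R4, R0  → R4 = 188 + 97 = 285
Final: R4 = 285

285


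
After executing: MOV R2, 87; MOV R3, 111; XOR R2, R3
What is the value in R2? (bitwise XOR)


Register state trace:
  MOV R2, 87  → R2 = 87 (0b01010111)
  MOV R3, 111  → R3 = 111 (0b01101111)
  XOR R2, R3  → R2 = 87 XOR 111 = 56 (0b00111000)
Final: R2 = 56

56


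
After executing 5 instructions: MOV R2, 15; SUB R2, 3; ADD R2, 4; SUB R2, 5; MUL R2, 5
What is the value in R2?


Register state trace:
  MOV R2, 15  → R2 = 15
  SUB R2, 3  → R2 = 15 - 3 = 12
  ADD R2, 4  → R2 = 12 + 4 = 16
  SUB R2, 5  → R2 = 16 - 5 = 11
  MUL R2, 5  → R2 = 11 * 5 = 55
Final: R2 = 55

55


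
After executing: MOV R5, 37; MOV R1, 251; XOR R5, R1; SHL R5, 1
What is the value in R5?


Register state trace:
  MOV R5, 37  → R5 = 37 (0b00100101)
  MOV R1, 251  → R1 = 251 (0b11111011)
  XOR R5, R1  → R5 = 37 XOR 251 = 222 (0b11011110)
  SHL R5, 1  → R5 = 222 << 1 = 444
Final: R5 = 444

444


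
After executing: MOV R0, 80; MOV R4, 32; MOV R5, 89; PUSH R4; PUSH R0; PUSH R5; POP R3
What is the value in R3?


Stack trace (top is rightmost):
  MOV R0, 80  → R0 = 80
  MOV R4, 32  → R4 = 32
  MOV R5, 89  → R5 = 89
  PUSH R4  → stack: [32]
  PUSH R0  → stack: [32, 80]
  PUSH R5  → stack: [32, 80, 89]
  POP R3  → R3 = 89, stack: [32, 80]
Final: R3 = 89

89


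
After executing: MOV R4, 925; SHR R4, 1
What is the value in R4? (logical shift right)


Register state trace:
  MOV R4, 925  → R4 = 925
  SHR R4, 1  → R4 = 925 >> 1 = 925 // 2^1 = 462
Final: R4 = 462

462


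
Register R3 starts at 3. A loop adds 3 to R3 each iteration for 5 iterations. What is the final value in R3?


Starting value: R3 = 3
  Iter 1: R3 = 3 + 3 = 6
  Iter 2: R3 = 6 + 3 = 9
  Iter 3: R3 = 9 + 3 = 12
  Iter 4: R3 = 12 + 3 = 15
  Iter 5: R3 = 15 + 3 = 18
Final: R3 = 18

18


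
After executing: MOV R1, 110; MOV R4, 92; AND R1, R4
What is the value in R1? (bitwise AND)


Register state trace:
  MOV R1, 110  → R1 = 110 (0b01101110)
  MOV R4, 92  → R4 = 92 (0b01011100)
  AND R1, R4  → R1 = 110 AND 92 = 76 (0b01001100)
Final: R1 = 76

76


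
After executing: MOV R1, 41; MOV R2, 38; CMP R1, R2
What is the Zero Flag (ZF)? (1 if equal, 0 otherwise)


Register state trace:
  MOV R1, 41  → R1 = 41
  MOV R2, 38  → R2 = 38
  CMP R1, R2  → computes 41 - 38 = 3
  Result is nonzero, so values are not equal
ZF = 0

0


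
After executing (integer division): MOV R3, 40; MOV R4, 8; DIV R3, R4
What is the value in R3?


Register state trace:
  MOV R3, 40  → R3 = 40
  MOV R4, 8  → R4 = 8
  DIV R3, R4  → R3 = 40 // 8 = 5
Final: R3 = 5

5


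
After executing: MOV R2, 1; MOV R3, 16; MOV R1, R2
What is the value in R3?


Register state trace:
  MOV R2, 1  → R2 = 1
  MOV R3, 16  → R3 = 16
  MOV R1, R2  → R1 = 1
Final: R3 = 16

16


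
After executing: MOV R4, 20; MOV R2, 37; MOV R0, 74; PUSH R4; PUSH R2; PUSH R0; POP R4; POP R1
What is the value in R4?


Stack trace (top is rightmost):
  MOV R4, 20  → R4 = 20
  MOV R2, 37  → R2 = 37
  MOV R0, 74  → R0 = 74
  PUSH R4  → stack: [20]
  PUSH R2  → stack: [20, 37]
  PUSH R0  → stack: [20, 37, 74]
  POP R4  → R4 = 74, stack: [20, 37]
  POP R1  → R1 = 37, stack: [20]
Final: R4 = 74

74


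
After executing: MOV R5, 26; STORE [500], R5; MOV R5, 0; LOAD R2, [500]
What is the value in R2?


Register and memory trace:
  MOV R5, 26  → R5 = 26
  STORE [500], R5  → mem[500] = 26
  MOV R5, 0  → R5 = 0
  LOAD R2, [500]  → R2 = mem[500] = 26
Final: R2 = 26

26


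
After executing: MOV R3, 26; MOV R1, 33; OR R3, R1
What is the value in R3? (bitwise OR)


Register state trace:
  MOV R3, 26  → R3 = 26 (0b00011010)
  MOV R1, 33  → R1 = 33 (0b00100001)
  OR R3, R1   → R3 = 26 OR 33 = 59 (0b00111011)
Final: R3 = 59

59


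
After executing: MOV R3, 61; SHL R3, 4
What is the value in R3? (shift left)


Register state trace:
  MOV R3, 61  → R3 = 61
  SHL R3, 4  → R3 = 61 << 4 = 61 * 2^4 = 976
Final: R3 = 976

976


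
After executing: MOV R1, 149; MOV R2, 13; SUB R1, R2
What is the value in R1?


Register state trace:
  MOV R1, 149  → R1 = 149
  MOV R2, 13  → R2 = 13
  SUB R1, R2  → R1 = 149 - 13 = 136
Final: R1 = 136

136


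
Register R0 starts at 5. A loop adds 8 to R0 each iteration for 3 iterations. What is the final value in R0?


Starting value: R0 = 5
  Iter 1: R0 = 5 + 8 = 13
  Iter 2: R0 = 13 + 8 = 21
  Iter 3: R0 = 21 + 8 = 29
Final: R0 = 29

29


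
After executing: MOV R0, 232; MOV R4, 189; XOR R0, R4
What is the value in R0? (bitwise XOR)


Register state trace:
  MOV R0, 232  → R0 = 232 (0b11101000)
  MOV R4, 189  → R4 = 189 (0b10111101)
  XOR R0, R4  → R0 = 232 XOR 189 = 85 (0b01010101)
Final: R0 = 85

85


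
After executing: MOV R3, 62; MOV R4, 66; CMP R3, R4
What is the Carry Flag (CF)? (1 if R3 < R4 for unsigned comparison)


Register state trace:
  MOV R3, 62  → R3 = 62
  MOV R4, 66  → R4 = 66
  CMP R3, R4  → unsigned 62 - 66: borrow occurs
  62 < 66, so CF = 1
CF = 1

1


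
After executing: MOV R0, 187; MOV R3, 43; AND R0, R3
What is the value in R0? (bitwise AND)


Register state trace:
  MOV R0, 187  → R0 = 187 (0b10111011)
  MOV R3, 43  → R3 = 43 (0b00101011)
  AND R0, R3  → R0 = 187 AND 43 = 43 (0b00101011)
Final: R0 = 43

43


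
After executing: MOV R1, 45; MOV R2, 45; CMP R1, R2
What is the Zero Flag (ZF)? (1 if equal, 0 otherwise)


Register state trace:
  MOV R1, 45  → R1 = 45
  MOV R2, 45  → R2 = 45
  CMP R1, R2  → computes 45 - 45 = 0
  Result is zero, so values are equal
ZF = 1

1


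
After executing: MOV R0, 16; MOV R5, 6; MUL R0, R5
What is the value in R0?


Register state trace:
  MOV R0, 16  → R0 = 16
  MOV R5, 6  → R5 = 6
  MUL R0, R5  → R0 = 16 * 6 = 96
Final: R0 = 96

96


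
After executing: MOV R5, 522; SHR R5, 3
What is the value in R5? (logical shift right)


Register state trace:
  MOV R5, 522  → R5 = 522
  SHR R5, 3  → R5 = 522 >> 3 = 522 // 2^3 = 65
Final: R5 = 65

65


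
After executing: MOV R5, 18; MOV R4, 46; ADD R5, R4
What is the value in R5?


Register state trace:
  MOV R5, 18  → R5 = 18
  MOV R4, 46  → R4 = 46
  ADD R5, R4  → R5 = 18 + 46 = 64
Final: R5 = 64

64


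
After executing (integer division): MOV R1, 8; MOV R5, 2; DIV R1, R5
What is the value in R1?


Register state trace:
  MOV R1, 8  → R1 = 8
  MOV R5, 2  → R5 = 2
  DIV R1, R5  → R1 = 8 // 2 = 4
Final: R1 = 4

4


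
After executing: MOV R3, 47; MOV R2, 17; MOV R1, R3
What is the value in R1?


Register state trace:
  MOV R3, 47  → R3 = 47
  MOV R2, 17  → R2 = 17
  MOV R1, R3  → R1 = 47
Final: R1 = 47

47


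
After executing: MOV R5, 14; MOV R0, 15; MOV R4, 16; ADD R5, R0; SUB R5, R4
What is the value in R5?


Register state trace:
  MOV R5, 14  → R5 = 14
  MOV R0, 15  → R0 = 15
  MOV R4, 16  → R4 = 16
  ADD R5, R0  → R5 = 14 + 15 = 29
  SUB R5, R4  → R5 = 29 - 16 = 13
Final: R5 = 13

13


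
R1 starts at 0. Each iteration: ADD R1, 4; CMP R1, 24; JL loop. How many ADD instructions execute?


Loop trace (R1 starts at 0, target 24, step 4):
  ADD #1: R1 = 0 + 4 = 4  → 4 < 24, loop
  ADD #2: R1 = 4 + 4 = 8  → 8 < 24, loop
  ADD #3: R1 = 8 + 4 = 12  → 12 < 24, loop
  ADD #4: R1 = 12 + 4 = 16  → 16 < 24, loop
  ADD #5: R1 = 16 + 4 = 20  → 20 < 24, loop
  ADD #6: R1 = 20 + 4 = 24  → 24 >= 24, exit
Total ADD instructions: 6

6


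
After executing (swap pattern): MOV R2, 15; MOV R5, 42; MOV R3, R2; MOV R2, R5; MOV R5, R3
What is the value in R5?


Register state trace (swap pattern):
  MOV R2, 15  → R2 = 15
  MOV R5, 42  → R5 = 42
  MOV R3, R2  → R3 = 15  (save R2)
  MOV R2, R5  → R2 = 42  (R2 gets R5's value)
  MOV R5, R3  → R5 = 15  (R5 gets saved value)
Final: R5 = 15

15


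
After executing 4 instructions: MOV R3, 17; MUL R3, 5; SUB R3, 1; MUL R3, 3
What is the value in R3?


Register state trace:
  MOV R3, 17  → R3 = 17
  MUL R3, 5  → R3 = 17 * 5 = 85
  SUB R3, 1  → R3 = 85 - 1 = 84
  MUL R3, 3  → R3 = 84 * 3 = 252
Final: R3 = 252

252


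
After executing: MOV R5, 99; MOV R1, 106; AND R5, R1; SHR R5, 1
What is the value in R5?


Register state trace:
  MOV R5, 99  → R5 = 99 (0b01100011)
  MOV R1, 106  → R1 = 106 (0b01101010)
  AND R5, R1  → R5 = 99 AND 106 = 98 (0b01100010)
  SHR R5, 1  → R5 = 98 >> 1 = 49
Final: R5 = 49

49


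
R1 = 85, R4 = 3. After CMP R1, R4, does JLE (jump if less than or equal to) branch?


Trace:
  R1 = 85, R4 = 3
  CMP R1, R4  → compares 85 vs 3
  JLE checks: is 85 less than or equal to 3?
  85 > 3, so condition is false
Branch taken: No

No


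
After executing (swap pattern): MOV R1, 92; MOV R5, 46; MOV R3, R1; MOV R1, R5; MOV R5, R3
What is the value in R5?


Register state trace (swap pattern):
  MOV R1, 92  → R1 = 92
  MOV R5, 46  → R5 = 46
  MOV R3, R1  → R3 = 92  (save R1)
  MOV R1, R5  → R1 = 46  (R1 gets R5's value)
  MOV R5, R3  → R5 = 92  (R5 gets saved value)
Final: R5 = 92

92


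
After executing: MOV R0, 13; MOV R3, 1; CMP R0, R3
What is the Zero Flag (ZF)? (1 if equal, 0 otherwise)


Register state trace:
  MOV R0, 13  → R0 = 13
  MOV R3, 1  → R3 = 1
  CMP R0, R3  → computes 13 - 1 = 12
  Result is nonzero, so values are not equal
ZF = 0

0


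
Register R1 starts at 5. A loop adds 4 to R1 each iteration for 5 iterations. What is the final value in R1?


Starting value: R1 = 5
  Iter 1: R1 = 5 + 4 = 9
  Iter 2: R1 = 9 + 4 = 13
  Iter 3: R1 = 13 + 4 = 17
  Iter 4: R1 = 17 + 4 = 21
  Iter 5: R1 = 21 + 4 = 25
Final: R1 = 25

25


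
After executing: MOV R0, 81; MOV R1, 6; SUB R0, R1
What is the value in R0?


Register state trace:
  MOV R0, 81  → R0 = 81
  MOV R1, 6  → R1 = 6
  SUB R0, R1  → R0 = 81 - 6 = 75
Final: R0 = 75

75


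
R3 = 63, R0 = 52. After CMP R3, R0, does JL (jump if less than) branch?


Trace:
  R3 = 63, R0 = 52
  CMP R3, R0  → compares 63 vs 52
  JL checks: is 63 less than 52?
  63 > 52, so condition is false
Branch taken: No

No


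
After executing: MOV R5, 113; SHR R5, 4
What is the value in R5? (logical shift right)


Register state trace:
  MOV R5, 113  → R5 = 113
  SHR R5, 4  → R5 = 113 >> 4 = 113 // 2^4 = 7
Final: R5 = 7

7


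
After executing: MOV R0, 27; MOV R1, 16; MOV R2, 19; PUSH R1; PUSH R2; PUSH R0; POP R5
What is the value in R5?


Stack trace (top is rightmost):
  MOV R0, 27  → R0 = 27
  MOV R1, 16  → R1 = 16
  MOV R2, 19  → R2 = 19
  PUSH R1  → stack: [16]
  PUSH R2  → stack: [16, 19]
  PUSH R0  → stack: [16, 19, 27]
  POP R5  → R5 = 27, stack: [16, 19]
Final: R5 = 27

27


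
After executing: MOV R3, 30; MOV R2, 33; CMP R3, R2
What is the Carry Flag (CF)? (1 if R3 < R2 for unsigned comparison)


Register state trace:
  MOV R3, 30  → R3 = 30
  MOV R2, 33  → R2 = 33
  CMP R3, R2  → unsigned 30 - 33: borrow occurs
  30 < 33, so CF = 1
CF = 1

1


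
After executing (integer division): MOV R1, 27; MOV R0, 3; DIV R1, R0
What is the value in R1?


Register state trace:
  MOV R1, 27  → R1 = 27
  MOV R0, 3  → R0 = 3
  DIV R1, R0  → R1 = 27 // 3 = 9
Final: R1 = 9

9


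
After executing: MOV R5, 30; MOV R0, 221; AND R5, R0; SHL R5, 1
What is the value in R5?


Register state trace:
  MOV R5, 30  → R5 = 30 (0b00011110)
  MOV R0, 221  → R0 = 221 (0b11011101)
  AND R5, R0  → R5 = 30 AND 221 = 28 (0b00011100)
  SHL R5, 1  → R5 = 28 << 1 = 56
Final: R5 = 56

56


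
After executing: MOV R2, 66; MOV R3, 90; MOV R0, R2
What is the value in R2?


Register state trace:
  MOV R2, 66  → R2 = 66
  MOV R3, 90  → R3 = 90
  MOV R0, R2  → R0 = 66
Final: R2 = 66

66


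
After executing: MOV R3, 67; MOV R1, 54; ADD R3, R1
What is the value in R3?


Register state trace:
  MOV R3, 67  → R3 = 67
  MOV R1, 54  → R1 = 54
  ADD R3, R1  → R3 = 67 + 54 = 121
Final: R3 = 121

121


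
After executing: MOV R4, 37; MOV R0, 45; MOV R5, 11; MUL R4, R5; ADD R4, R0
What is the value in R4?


Register state trace:
  MOV R4, 37  → R4 = 37
  MOV R0, 45  → R0 = 45
  MOV R5, 11  → R5 = 11
  MUL R4, R5  → R4 = 37 * 11 = 407
  ADD R4, R0  → R4 = 407 + 45 = 452
Final: R4 = 452

452


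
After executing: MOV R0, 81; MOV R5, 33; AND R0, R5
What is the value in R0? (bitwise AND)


Register state trace:
  MOV R0, 81  → R0 = 81 (0b01010001)
  MOV R5, 33  → R5 = 33 (0b00100001)
  AND R0, R5  → R0 = 81 AND 33 = 1 (0b00000001)
Final: R0 = 1

1


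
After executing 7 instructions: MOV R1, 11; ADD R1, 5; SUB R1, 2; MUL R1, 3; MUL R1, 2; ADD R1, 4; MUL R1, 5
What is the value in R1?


Register state trace:
  MOV R1, 11  → R1 = 11
  ADD R1, 5  → R1 = 11 + 5 = 16
  SUB R1, 2  → R1 = 16 - 2 = 14
  MUL R1, 3  → R1 = 14 * 3 = 42
  MUL R1, 2  → R1 = 42 * 2 = 84
  ADD R1, 4  → R1 = 84 + 4 = 88
  MUL R1, 5  → R1 = 88 * 5 = 440
Final: R1 = 440

440


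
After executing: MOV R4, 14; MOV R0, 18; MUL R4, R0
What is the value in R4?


Register state trace:
  MOV R4, 14  → R4 = 14
  MOV R0, 18  → R0 = 18
  MUL R4, R0  → R4 = 14 * 18 = 252
Final: R4 = 252

252


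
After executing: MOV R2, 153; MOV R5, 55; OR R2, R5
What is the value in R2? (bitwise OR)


Register state trace:
  MOV R2, 153  → R2 = 153 (0b10011001)
  MOV R5, 55  → R5 = 55 (0b00110111)
  OR R2, R5   → R2 = 153 OR 55 = 191 (0b10111111)
Final: R2 = 191

191


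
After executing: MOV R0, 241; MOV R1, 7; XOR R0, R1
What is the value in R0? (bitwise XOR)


Register state trace:
  MOV R0, 241  → R0 = 241 (0b11110001)
  MOV R1, 7  → R1 = 7 (0b00000111)
  XOR R0, R1  → R0 = 241 XOR 7 = 246 (0b11110110)
Final: R0 = 246

246


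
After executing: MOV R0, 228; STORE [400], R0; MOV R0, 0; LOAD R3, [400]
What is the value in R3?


Register and memory trace:
  MOV R0, 228  → R0 = 228
  STORE [400], R0  → mem[400] = 228
  MOV R0, 0  → R0 = 0
  LOAD R3, [400]  → R3 = mem[400] = 228
Final: R3 = 228

228


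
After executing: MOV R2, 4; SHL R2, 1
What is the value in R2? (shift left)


Register state trace:
  MOV R2, 4  → R2 = 4
  SHL R2, 1  → R2 = 4 << 1 = 4 * 2^1 = 8
Final: R2 = 8

8


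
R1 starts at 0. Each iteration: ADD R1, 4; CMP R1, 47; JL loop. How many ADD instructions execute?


Loop trace (R1 starts at 0, target 47, step 4):
  ADD #1: R1 = 0 + 4 = 4  → 4 < 47, loop
  ADD #2: R1 = 4 + 4 = 8  → 8 < 47, loop
  ADD #3: R1 = 8 + 4 = 12  → 12 < 47, loop
  ADD #4: R1 = 12 + 4 = 16  → 16 < 47, loop
  ADD #5: R1 = 16 + 4 = 20  → 20 < 47, loop
  ADD #6: R1 = 20 + 4 = 24  → 24 < 47, loop
  ADD #7: R1 = 24 + 4 = 28  → 28 < 47, loop
  ADD #8: R1 = 28 + 4 = 32  → 32 < 47, loop
  ADD #9: R1 = 32 + 4 = 36  → 36 < 47, loop
  ADD #10: R1 = 36 + 4 = 40  → 40 < 47, loop
  ADD #11: R1 = 40 + 4 = 44  → 44 < 47, loop
  ADD #12: R1 = 44 + 4 = 48  → 48 >= 47, exit
Total ADD instructions: 12

12


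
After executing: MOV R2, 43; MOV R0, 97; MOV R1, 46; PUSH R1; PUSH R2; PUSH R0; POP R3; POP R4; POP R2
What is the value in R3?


Stack trace (top is rightmost):
  MOV R2, 43  → R2 = 43
  MOV R0, 97  → R0 = 97
  MOV R1, 46  → R1 = 46
  PUSH R1  → stack: [46]
  PUSH R2  → stack: [46, 43]
  PUSH R0  → stack: [46, 43, 97]
  POP R3  → R3 = 97, stack: [46, 43]
  POP R4  → R4 = 43, stack: [46]
  POP R2  → R2 = 46, stack: []
Final: R3 = 97

97


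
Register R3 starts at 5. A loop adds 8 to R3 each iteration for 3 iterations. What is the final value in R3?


Starting value: R3 = 5
  Iter 1: R3 = 5 + 8 = 13
  Iter 2: R3 = 13 + 8 = 21
  Iter 3: R3 = 21 + 8 = 29
Final: R3 = 29

29


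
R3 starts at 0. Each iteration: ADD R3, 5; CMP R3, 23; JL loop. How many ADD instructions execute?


Loop trace (R3 starts at 0, target 23, step 5):
  ADD #1: R3 = 0 + 5 = 5  → 5 < 23, loop
  ADD #2: R3 = 5 + 5 = 10  → 10 < 23, loop
  ADD #3: R3 = 10 + 5 = 15  → 15 < 23, loop
  ADD #4: R3 = 15 + 5 = 20  → 20 < 23, loop
  ADD #5: R3 = 20 + 5 = 25  → 25 >= 23, exit
Total ADD instructions: 5

5


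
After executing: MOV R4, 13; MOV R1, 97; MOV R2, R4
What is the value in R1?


Register state trace:
  MOV R4, 13  → R4 = 13
  MOV R1, 97  → R1 = 97
  MOV R2, R4  → R2 = 13
Final: R1 = 97

97


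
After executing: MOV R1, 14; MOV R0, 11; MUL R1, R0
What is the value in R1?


Register state trace:
  MOV R1, 14  → R1 = 14
  MOV R0, 11  → R0 = 11
  MUL R1, R0  → R1 = 14 * 11 = 154
Final: R1 = 154

154


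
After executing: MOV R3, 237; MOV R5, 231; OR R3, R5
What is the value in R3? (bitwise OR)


Register state trace:
  MOV R3, 237  → R3 = 237 (0b11101101)
  MOV R5, 231  → R5 = 231 (0b11100111)
  OR R3, R5   → R3 = 237 OR 231 = 239 (0b11101111)
Final: R3 = 239

239


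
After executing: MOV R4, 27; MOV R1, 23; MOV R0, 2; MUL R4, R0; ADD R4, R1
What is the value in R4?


Register state trace:
  MOV R4, 27  → R4 = 27
  MOV R1, 23  → R1 = 23
  MOV R0, 2  → R0 = 2
  MUL R4, R0  → R4 = 27 * 2 = 54
  ADD R4, R1  → R4 = 54 + 23 = 77
Final: R4 = 77

77


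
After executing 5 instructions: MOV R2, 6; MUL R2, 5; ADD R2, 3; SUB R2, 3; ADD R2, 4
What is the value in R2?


Register state trace:
  MOV R2, 6  → R2 = 6
  MUL R2, 5  → R2 = 6 * 5 = 30
  ADD R2, 3  → R2 = 30 + 3 = 33
  SUB R2, 3  → R2 = 33 - 3 = 30
  ADD R2, 4  → R2 = 30 + 4 = 34
Final: R2 = 34

34


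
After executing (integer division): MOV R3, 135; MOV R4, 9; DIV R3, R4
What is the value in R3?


Register state trace:
  MOV R3, 135  → R3 = 135
  MOV R4, 9  → R4 = 9
  DIV R3, R4  → R3 = 135 // 9 = 15
Final: R3 = 15

15


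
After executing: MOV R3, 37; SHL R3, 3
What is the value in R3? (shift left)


Register state trace:
  MOV R3, 37  → R3 = 37
  SHL R3, 3  → R3 = 37 << 3 = 37 * 2^3 = 296
Final: R3 = 296

296


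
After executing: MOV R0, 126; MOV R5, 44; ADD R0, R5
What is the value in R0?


Register state trace:
  MOV R0, 126  → R0 = 126
  MOV R5, 44  → R5 = 44
  ADD R0, R5  → R0 = 126 + 44 = 170
Final: R0 = 170

170


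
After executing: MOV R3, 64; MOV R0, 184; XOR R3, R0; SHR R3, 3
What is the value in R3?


Register state trace:
  MOV R3, 64  → R3 = 64 (0b01000000)
  MOV R0, 184  → R0 = 184 (0b10111000)
  XOR R3, R0  → R3 = 64 XOR 184 = 248 (0b11111000)
  SHR R3, 3  → R3 = 248 >> 3 = 31
Final: R3 = 31

31


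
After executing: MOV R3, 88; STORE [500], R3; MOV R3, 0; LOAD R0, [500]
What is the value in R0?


Register and memory trace:
  MOV R3, 88  → R3 = 88
  STORE [500], R3  → mem[500] = 88
  MOV R3, 0  → R3 = 0
  LOAD R0, [500]  → R0 = mem[500] = 88
Final: R0 = 88

88


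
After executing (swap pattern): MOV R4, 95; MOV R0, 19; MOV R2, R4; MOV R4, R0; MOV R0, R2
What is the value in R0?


Register state trace (swap pattern):
  MOV R4, 95  → R4 = 95
  MOV R0, 19  → R0 = 19
  MOV R2, R4  → R2 = 95  (save R4)
  MOV R4, R0  → R4 = 19  (R4 gets R0's value)
  MOV R0, R2  → R0 = 95  (R0 gets saved value)
Final: R0 = 95

95


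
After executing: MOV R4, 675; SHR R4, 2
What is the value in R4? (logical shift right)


Register state trace:
  MOV R4, 675  → R4 = 675
  SHR R4, 2  → R4 = 675 >> 2 = 675 // 2^2 = 168
Final: R4 = 168

168


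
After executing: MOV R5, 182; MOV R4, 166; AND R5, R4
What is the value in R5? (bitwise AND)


Register state trace:
  MOV R5, 182  → R5 = 182 (0b10110110)
  MOV R4, 166  → R4 = 166 (0b10100110)
  AND R5, R4  → R5 = 182 AND 166 = 166 (0b10100110)
Final: R5 = 166

166


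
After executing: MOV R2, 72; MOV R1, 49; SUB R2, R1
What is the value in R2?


Register state trace:
  MOV R2, 72  → R2 = 72
  MOV R1, 49  → R1 = 49
  SUB R2, R1  → R2 = 72 - 49 = 23
Final: R2 = 23

23


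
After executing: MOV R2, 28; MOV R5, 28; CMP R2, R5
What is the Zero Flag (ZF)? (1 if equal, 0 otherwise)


Register state trace:
  MOV R2, 28  → R2 = 28
  MOV R5, 28  → R5 = 28
  CMP R2, R5  → computes 28 - 28 = 0
  Result is zero, so values are equal
ZF = 1

1


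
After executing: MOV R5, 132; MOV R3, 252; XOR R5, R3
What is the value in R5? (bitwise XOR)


Register state trace:
  MOV R5, 132  → R5 = 132 (0b10000100)
  MOV R3, 252  → R3 = 252 (0b11111100)
  XOR R5, R3  → R5 = 132 XOR 252 = 120 (0b01111000)
Final: R5 = 120

120


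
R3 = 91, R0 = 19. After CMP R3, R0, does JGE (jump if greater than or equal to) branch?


Trace:
  R3 = 91, R0 = 19
  CMP R3, R0  → compares 91 vs 19
  JGE checks: is 91 greater than or equal to 19?
  91 > 19, so condition is true
Branch taken: Yes

Yes


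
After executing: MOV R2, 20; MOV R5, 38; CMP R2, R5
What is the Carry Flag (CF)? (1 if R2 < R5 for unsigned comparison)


Register state trace:
  MOV R2, 20  → R2 = 20
  MOV R5, 38  → R5 = 38
  CMP R2, R5  → unsigned 20 - 38: borrow occurs
  20 < 38, so CF = 1
CF = 1

1


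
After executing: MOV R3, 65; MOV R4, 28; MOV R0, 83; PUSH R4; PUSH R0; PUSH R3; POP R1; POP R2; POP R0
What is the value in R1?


Stack trace (top is rightmost):
  MOV R3, 65  → R3 = 65
  MOV R4, 28  → R4 = 28
  MOV R0, 83  → R0 = 83
  PUSH R4  → stack: [28]
  PUSH R0  → stack: [28, 83]
  PUSH R3  → stack: [28, 83, 65]
  POP R1  → R1 = 65, stack: [28, 83]
  POP R2  → R2 = 83, stack: [28]
  POP R0  → R0 = 28, stack: []
Final: R1 = 65

65


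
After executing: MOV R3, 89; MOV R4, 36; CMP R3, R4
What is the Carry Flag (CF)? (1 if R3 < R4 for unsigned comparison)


Register state trace:
  MOV R3, 89  → R3 = 89
  MOV R4, 36  → R4 = 36
  CMP R3, R4  → unsigned 89 - 36: no borrow
  89 >= 36, so CF = 0
CF = 0

0


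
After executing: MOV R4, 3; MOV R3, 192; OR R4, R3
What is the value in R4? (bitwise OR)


Register state trace:
  MOV R4, 3  → R4 = 3 (0b00000011)
  MOV R3, 192  → R3 = 192 (0b11000000)
  OR R4, R3   → R4 = 3 OR 192 = 195 (0b11000011)
Final: R4 = 195

195


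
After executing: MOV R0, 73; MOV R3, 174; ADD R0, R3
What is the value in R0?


Register state trace:
  MOV R0, 73  → R0 = 73
  MOV R3, 174  → R3 = 174
  ADD R0, R3  → R0 = 73 + 174 = 247
Final: R0 = 247

247


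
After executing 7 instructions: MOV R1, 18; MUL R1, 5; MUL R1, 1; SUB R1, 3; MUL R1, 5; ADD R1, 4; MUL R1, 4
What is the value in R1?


Register state trace:
  MOV R1, 18  → R1 = 18
  MUL R1, 5  → R1 = 18 * 5 = 90
  MUL R1, 1  → R1 = 90 * 1 = 90
  SUB R1, 3  → R1 = 90 - 3 = 87
  MUL R1, 5  → R1 = 87 * 5 = 435
  ADD R1, 4  → R1 = 435 + 4 = 439
  MUL R1, 4  → R1 = 439 * 4 = 1756
Final: R1 = 1756

1756


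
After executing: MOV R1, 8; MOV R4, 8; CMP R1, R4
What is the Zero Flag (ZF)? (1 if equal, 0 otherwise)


Register state trace:
  MOV R1, 8  → R1 = 8
  MOV R4, 8  → R4 = 8
  CMP R1, R4  → computes 8 - 8 = 0
  Result is zero, so values are equal
ZF = 1

1


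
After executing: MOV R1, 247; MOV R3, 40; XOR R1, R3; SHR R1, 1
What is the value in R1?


Register state trace:
  MOV R1, 247  → R1 = 247 (0b11110111)
  MOV R3, 40  → R3 = 40 (0b00101000)
  XOR R1, R3  → R1 = 247 XOR 40 = 223 (0b11011111)
  SHR R1, 1  → R1 = 223 >> 1 = 111
Final: R1 = 111

111


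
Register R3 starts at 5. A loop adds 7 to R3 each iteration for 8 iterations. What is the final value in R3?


Starting value: R3 = 5
  Iter 1: R3 = 5 + 7 = 12
  Iter 2: R3 = 12 + 7 = 19
  Iter 3: R3 = 19 + 7 = 26
  Iter 4: R3 = 26 + 7 = 33
  Iter 5: R3 = 33 + 7 = 40
  Iter 6: R3 = 40 + 7 = 47
  Iter 7: R3 = 47 + 7 = 54
  Iter 8: R3 = 54 + 7 = 61
Final: R3 = 61

61


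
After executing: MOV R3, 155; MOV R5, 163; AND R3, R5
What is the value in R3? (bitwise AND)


Register state trace:
  MOV R3, 155  → R3 = 155 (0b10011011)
  MOV R5, 163  → R5 = 163 (0b10100011)
  AND R3, R5  → R3 = 155 AND 163 = 131 (0b10000011)
Final: R3 = 131

131


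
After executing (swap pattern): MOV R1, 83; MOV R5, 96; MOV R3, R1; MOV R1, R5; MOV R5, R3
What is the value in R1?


Register state trace (swap pattern):
  MOV R1, 83  → R1 = 83
  MOV R5, 96  → R5 = 96
  MOV R3, R1  → R3 = 83  (save R1)
  MOV R1, R5  → R1 = 96  (R1 gets R5's value)
  MOV R5, R3  → R5 = 83  (R5 gets saved value)
Final: R1 = 96

96


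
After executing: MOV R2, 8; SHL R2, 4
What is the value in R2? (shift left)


Register state trace:
  MOV R2, 8  → R2 = 8
  SHL R2, 4  → R2 = 8 << 4 = 8 * 2^4 = 128
Final: R2 = 128

128


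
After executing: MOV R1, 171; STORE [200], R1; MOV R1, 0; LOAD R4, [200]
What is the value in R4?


Register and memory trace:
  MOV R1, 171  → R1 = 171
  STORE [200], R1  → mem[200] = 171
  MOV R1, 0  → R1 = 0
  LOAD R4, [200]  → R4 = mem[200] = 171
Final: R4 = 171

171


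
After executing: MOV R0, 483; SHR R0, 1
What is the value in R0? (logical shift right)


Register state trace:
  MOV R0, 483  → R0 = 483
  SHR R0, 1  → R0 = 483 >> 1 = 483 // 2^1 = 241
Final: R0 = 241

241


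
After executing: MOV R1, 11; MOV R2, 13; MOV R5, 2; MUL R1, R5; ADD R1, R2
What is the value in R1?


Register state trace:
  MOV R1, 11  → R1 = 11
  MOV R2, 13  → R2 = 13
  MOV R5, 2  → R5 = 2
  MUL R1, R5  → R1 = 11 * 2 = 22
  ADD R1, R2  → R1 = 22 + 13 = 35
Final: R1 = 35

35


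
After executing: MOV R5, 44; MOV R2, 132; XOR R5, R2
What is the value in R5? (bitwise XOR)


Register state trace:
  MOV R5, 44  → R5 = 44 (0b00101100)
  MOV R2, 132  → R2 = 132 (0b10000100)
  XOR R5, R2  → R5 = 44 XOR 132 = 168 (0b10101000)
Final: R5 = 168

168


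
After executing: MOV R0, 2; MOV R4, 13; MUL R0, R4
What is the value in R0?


Register state trace:
  MOV R0, 2  → R0 = 2
  MOV R4, 13  → R4 = 13
  MUL R0, R4  → R0 = 2 * 13 = 26
Final: R0 = 26

26


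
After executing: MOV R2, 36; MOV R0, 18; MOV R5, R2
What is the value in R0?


Register state trace:
  MOV R2, 36  → R2 = 36
  MOV R0, 18  → R0 = 18
  MOV R5, R2  → R5 = 36
Final: R0 = 18

18


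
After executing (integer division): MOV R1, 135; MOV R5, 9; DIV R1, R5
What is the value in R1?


Register state trace:
  MOV R1, 135  → R1 = 135
  MOV R5, 9  → R5 = 9
  DIV R1, R5  → R1 = 135 // 9 = 15
Final: R1 = 15

15


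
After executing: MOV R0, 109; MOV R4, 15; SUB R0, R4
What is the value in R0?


Register state trace:
  MOV R0, 109  → R0 = 109
  MOV R4, 15  → R4 = 15
  SUB R0, R4  → R0 = 109 - 15 = 94
Final: R0 = 94

94


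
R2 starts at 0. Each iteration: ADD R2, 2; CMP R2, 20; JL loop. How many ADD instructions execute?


Loop trace (R2 starts at 0, target 20, step 2):
  ADD #1: R2 = 0 + 2 = 2  → 2 < 20, loop
  ADD #2: R2 = 2 + 2 = 4  → 4 < 20, loop
  ADD #3: R2 = 4 + 2 = 6  → 6 < 20, loop
  ADD #4: R2 = 6 + 2 = 8  → 8 < 20, loop
  ADD #5: R2 = 8 + 2 = 10  → 10 < 20, loop
  ADD #6: R2 = 10 + 2 = 12  → 12 < 20, loop
  ADD #7: R2 = 12 + 2 = 14  → 14 < 20, loop
  ADD #8: R2 = 14 + 2 = 16  → 16 < 20, loop
  ADD #9: R2 = 16 + 2 = 18  → 18 < 20, loop
  ADD #10: R2 = 18 + 2 = 20  → 20 >= 20, exit
Total ADD instructions: 10

10


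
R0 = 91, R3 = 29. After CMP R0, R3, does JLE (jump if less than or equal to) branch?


Trace:
  R0 = 91, R3 = 29
  CMP R0, R3  → compares 91 vs 29
  JLE checks: is 91 less than or equal to 29?
  91 > 29, so condition is false
Branch taken: No

No


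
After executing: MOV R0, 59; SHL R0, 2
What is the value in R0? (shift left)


Register state trace:
  MOV R0, 59  → R0 = 59
  SHL R0, 2  → R0 = 59 << 2 = 59 * 2^2 = 236
Final: R0 = 236

236


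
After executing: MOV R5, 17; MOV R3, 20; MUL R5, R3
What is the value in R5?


Register state trace:
  MOV R5, 17  → R5 = 17
  MOV R3, 20  → R3 = 20
  MUL R5, R3  → R5 = 17 * 20 = 340
Final: R5 = 340

340


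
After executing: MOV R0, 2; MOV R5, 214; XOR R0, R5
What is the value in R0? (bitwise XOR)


Register state trace:
  MOV R0, 2  → R0 = 2 (0b00000010)
  MOV R5, 214  → R5 = 214 (0b11010110)
  XOR R0, R5  → R0 = 2 XOR 214 = 212 (0b11010100)
Final: R0 = 212

212


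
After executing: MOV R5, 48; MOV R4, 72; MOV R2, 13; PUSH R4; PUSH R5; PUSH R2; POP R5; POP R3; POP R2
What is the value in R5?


Stack trace (top is rightmost):
  MOV R5, 48  → R5 = 48
  MOV R4, 72  → R4 = 72
  MOV R2, 13  → R2 = 13
  PUSH R4  → stack: [72]
  PUSH R5  → stack: [72, 48]
  PUSH R2  → stack: [72, 48, 13]
  POP R5  → R5 = 13, stack: [72, 48]
  POP R3  → R3 = 48, stack: [72]
  POP R2  → R2 = 72, stack: []
Final: R5 = 13

13


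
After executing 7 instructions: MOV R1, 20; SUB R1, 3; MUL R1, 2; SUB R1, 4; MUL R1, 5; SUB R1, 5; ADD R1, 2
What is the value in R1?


Register state trace:
  MOV R1, 20  → R1 = 20
  SUB R1, 3  → R1 = 20 - 3 = 17
  MUL R1, 2  → R1 = 17 * 2 = 34
  SUB R1, 4  → R1 = 34 - 4 = 30
  MUL R1, 5  → R1 = 30 * 5 = 150
  SUB R1, 5  → R1 = 150 - 5 = 145
  ADD R1, 2  → R1 = 145 + 2 = 147
Final: R1 = 147

147


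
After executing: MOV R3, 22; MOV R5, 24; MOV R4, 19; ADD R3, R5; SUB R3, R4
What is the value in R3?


Register state trace:
  MOV R3, 22  → R3 = 22
  MOV R5, 24  → R5 = 24
  MOV R4, 19  → R4 = 19
  ADD R3, R5  → R3 = 22 + 24 = 46
  SUB R3, R4  → R3 = 46 - 19 = 27
Final: R3 = 27

27


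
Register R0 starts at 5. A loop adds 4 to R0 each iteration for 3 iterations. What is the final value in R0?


Starting value: R0 = 5
  Iter 1: R0 = 5 + 4 = 9
  Iter 2: R0 = 9 + 4 = 13
  Iter 3: R0 = 13 + 4 = 17
Final: R0 = 17

17


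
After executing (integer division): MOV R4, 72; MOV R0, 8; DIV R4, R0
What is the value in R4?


Register state trace:
  MOV R4, 72  → R4 = 72
  MOV R0, 8  → R0 = 8
  DIV R4, R0  → R4 = 72 // 8 = 9
Final: R4 = 9

9


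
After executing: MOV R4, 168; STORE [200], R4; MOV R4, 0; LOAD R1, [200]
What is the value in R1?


Register and memory trace:
  MOV R4, 168  → R4 = 168
  STORE [200], R4  → mem[200] = 168
  MOV R4, 0  → R4 = 0
  LOAD R1, [200]  → R1 = mem[200] = 168
Final: R1 = 168

168


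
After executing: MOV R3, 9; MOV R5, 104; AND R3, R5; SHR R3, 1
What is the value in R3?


Register state trace:
  MOV R3, 9  → R3 = 9 (0b00001001)
  MOV R5, 104  → R5 = 104 (0b01101000)
  AND R3, R5  → R3 = 9 AND 104 = 8 (0b00001000)
  SHR R3, 1  → R3 = 8 >> 1 = 4
Final: R3 = 4

4


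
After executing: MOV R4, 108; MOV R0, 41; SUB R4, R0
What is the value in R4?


Register state trace:
  MOV R4, 108  → R4 = 108
  MOV R0, 41  → R0 = 41
  SUB R4, R0  → R4 = 108 - 41 = 67
Final: R4 = 67

67


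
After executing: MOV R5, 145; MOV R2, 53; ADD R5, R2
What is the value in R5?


Register state trace:
  MOV R5, 145  → R5 = 145
  MOV R2, 53  → R2 = 53
  ADD R5, R2  → R5 = 145 + 53 = 198
Final: R5 = 198

198


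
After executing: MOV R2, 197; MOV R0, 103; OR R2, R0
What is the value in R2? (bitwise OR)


Register state trace:
  MOV R2, 197  → R2 = 197 (0b11000101)
  MOV R0, 103  → R0 = 103 (0b01100111)
  OR R2, R0   → R2 = 197 OR 103 = 231 (0b11100111)
Final: R2 = 231

231


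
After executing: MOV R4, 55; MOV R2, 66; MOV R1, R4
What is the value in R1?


Register state trace:
  MOV R4, 55  → R4 = 55
  MOV R2, 66  → R2 = 66
  MOV R1, R4  → R1 = 55
Final: R1 = 55

55


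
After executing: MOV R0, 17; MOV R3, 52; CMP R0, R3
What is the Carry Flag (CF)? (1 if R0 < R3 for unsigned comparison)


Register state trace:
  MOV R0, 17  → R0 = 17
  MOV R3, 52  → R3 = 52
  CMP R0, R3  → unsigned 17 - 52: borrow occurs
  17 < 52, so CF = 1
CF = 1

1
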